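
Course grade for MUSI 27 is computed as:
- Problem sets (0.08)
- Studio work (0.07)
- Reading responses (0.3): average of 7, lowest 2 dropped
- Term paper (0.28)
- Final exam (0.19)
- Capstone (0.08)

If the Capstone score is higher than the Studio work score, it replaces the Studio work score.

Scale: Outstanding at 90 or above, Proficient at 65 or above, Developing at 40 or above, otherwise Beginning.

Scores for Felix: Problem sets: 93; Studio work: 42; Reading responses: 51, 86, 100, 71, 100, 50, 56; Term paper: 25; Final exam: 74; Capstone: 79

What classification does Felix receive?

Reading responses: drop 50, 51 → average of remaining 5 = 413/5 = 82.6
Capstone (79) > Studio work (42), so Studio work counts as 79.
Weighted total:
  Problem sets 93 × 0.08 = 7.44
  Studio work 79 × 0.07 = 5.53
  Reading responses 82.6 × 0.3 = 24.78
  Term paper 25 × 0.28 = 7
  Final exam 74 × 0.19 = 14.06
  Capstone 79 × 0.08 = 6.32
Sum = 65.13
65.13 is ≥ 65 and < 90 → Proficient

Proficient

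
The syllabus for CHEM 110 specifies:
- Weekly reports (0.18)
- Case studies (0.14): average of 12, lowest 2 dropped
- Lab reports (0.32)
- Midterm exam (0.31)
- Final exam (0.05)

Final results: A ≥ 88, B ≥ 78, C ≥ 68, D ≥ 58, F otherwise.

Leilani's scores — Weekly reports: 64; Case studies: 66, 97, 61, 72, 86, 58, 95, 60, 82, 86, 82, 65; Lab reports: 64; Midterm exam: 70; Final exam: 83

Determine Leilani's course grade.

Case studies: drop 58, 60 → average of remaining 10 = 792/10 = 79.2
Weighted total:
  Weekly reports 64 × 0.18 = 11.52
  Case studies 79.2 × 0.14 = 11.088
  Lab reports 64 × 0.32 = 20.48
  Midterm exam 70 × 0.31 = 21.7
  Final exam 83 × 0.05 = 4.15
Sum = 68.938
68.938 is ≥ 68 and < 78 → C

C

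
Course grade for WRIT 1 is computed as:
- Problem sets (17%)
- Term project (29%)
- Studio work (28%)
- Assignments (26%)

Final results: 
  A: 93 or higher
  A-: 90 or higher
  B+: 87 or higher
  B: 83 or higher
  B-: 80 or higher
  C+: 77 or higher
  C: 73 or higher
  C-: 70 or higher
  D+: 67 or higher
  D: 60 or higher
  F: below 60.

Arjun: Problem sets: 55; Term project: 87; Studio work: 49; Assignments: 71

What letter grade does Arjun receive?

D

Weighted total:
  Problem sets 55 × 0.17 = 9.35
  Term project 87 × 0.29 = 25.23
  Studio work 49 × 0.28 = 13.72
  Assignments 71 × 0.26 = 18.46
Sum = 66.76
66.76 is ≥ 60 and < 67 → D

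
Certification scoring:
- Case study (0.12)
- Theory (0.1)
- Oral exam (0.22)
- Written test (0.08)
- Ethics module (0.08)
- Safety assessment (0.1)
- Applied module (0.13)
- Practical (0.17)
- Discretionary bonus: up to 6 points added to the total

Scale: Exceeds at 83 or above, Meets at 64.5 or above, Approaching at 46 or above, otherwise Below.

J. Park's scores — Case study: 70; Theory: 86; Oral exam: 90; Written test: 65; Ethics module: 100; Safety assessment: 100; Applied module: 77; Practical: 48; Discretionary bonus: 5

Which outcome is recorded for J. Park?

Exceeds

Weighted total:
  Case study 70 × 0.12 = 8.4
  Theory 86 × 0.1 = 8.6
  Oral exam 90 × 0.22 = 19.8
  Written test 65 × 0.08 = 5.2
  Ethics module 100 × 0.08 = 8
  Safety assessment 100 × 0.1 = 10
  Applied module 77 × 0.13 = 10.01
  Practical 48 × 0.17 = 8.16
Sum = 78.17
Discretionary bonus: 78.17 + 5 = 83.17
83.17 ≥ 83 → Exceeds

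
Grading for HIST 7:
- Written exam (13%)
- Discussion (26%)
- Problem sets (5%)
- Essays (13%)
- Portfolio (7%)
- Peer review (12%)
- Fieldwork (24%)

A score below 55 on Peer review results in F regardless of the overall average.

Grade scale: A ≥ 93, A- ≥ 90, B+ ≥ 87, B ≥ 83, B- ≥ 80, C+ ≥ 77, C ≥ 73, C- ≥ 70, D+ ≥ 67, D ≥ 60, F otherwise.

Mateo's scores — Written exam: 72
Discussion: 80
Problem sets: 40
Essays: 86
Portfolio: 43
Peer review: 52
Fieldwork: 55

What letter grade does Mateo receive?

F

Peer review score 52 < 55: minimum not met.
Weighted total:
  Written exam 72 × 0.13 = 9.36
  Discussion 80 × 0.26 = 20.8
  Problem sets 40 × 0.05 = 2
  Essays 86 × 0.13 = 11.18
  Portfolio 43 × 0.07 = 3.01
  Peer review 52 × 0.12 = 6.24
  Fieldwork 55 × 0.24 = 13.2
Sum = 65.79
Because the Peer review minimum was not met, the result is F.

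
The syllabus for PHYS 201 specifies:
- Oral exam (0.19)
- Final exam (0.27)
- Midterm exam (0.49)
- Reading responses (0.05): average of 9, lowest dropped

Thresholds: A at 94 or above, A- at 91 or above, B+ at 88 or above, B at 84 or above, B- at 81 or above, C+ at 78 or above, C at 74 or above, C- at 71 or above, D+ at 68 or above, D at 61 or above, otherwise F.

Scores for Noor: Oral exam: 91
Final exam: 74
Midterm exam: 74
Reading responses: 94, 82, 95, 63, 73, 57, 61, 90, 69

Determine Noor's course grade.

Reading responses: drop 57 → average of remaining 8 = 627/8 = 78.375
Weighted total:
  Oral exam 91 × 0.19 = 17.29
  Final exam 74 × 0.27 = 19.98
  Midterm exam 74 × 0.49 = 36.26
  Reading responses 78.375 × 0.05 = 3.91875
Sum = 77.44875
77.44875 is ≥ 74 and < 78 → C

C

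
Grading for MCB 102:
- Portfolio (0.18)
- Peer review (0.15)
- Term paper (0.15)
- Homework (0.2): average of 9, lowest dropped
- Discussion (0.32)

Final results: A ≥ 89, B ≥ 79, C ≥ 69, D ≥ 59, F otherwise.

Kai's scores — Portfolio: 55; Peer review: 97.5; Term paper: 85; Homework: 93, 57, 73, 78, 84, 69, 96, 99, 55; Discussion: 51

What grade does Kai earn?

C

Homework: drop 55 → average of remaining 8 = 649/8 = 81.125
Weighted total:
  Portfolio 55 × 0.18 = 9.9
  Peer review 97.5 × 0.15 = 14.625
  Term paper 85 × 0.15 = 12.75
  Homework 81.125 × 0.2 = 16.225
  Discussion 51 × 0.32 = 16.32
Sum = 69.82
69.82 is ≥ 69 and < 79 → C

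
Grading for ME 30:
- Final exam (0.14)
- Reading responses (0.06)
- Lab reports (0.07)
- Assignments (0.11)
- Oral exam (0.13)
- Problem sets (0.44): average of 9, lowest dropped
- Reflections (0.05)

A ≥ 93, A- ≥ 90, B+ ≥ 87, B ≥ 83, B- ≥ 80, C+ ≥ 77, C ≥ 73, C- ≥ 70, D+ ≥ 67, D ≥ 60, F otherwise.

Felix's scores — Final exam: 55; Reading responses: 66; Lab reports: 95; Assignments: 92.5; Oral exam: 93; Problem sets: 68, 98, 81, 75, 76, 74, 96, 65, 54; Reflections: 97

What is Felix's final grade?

Problem sets: drop 54 → average of remaining 8 = 633/8 = 79.125
Weighted total:
  Final exam 55 × 0.14 = 7.7
  Reading responses 66 × 0.06 = 3.96
  Lab reports 95 × 0.07 = 6.65
  Assignments 92.5 × 0.11 = 10.175
  Oral exam 93 × 0.13 = 12.09
  Problem sets 79.125 × 0.44 = 34.815
  Reflections 97 × 0.05 = 4.85
Sum = 80.24
80.24 is ≥ 80 and < 83 → B-

B-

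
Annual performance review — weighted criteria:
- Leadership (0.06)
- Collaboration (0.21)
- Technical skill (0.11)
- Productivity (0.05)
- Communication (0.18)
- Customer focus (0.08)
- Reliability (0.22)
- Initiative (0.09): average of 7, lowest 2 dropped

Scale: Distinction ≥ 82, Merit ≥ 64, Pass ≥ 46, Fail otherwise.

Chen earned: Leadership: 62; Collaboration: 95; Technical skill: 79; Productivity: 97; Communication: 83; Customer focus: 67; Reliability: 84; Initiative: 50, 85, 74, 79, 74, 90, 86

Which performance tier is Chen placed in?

Distinction

Initiative: drop 50, 74 → average of remaining 5 = 414/5 = 82.8
Weighted total:
  Leadership 62 × 0.06 = 3.72
  Collaboration 95 × 0.21 = 19.95
  Technical skill 79 × 0.11 = 8.69
  Productivity 97 × 0.05 = 4.85
  Communication 83 × 0.18 = 14.94
  Customer focus 67 × 0.08 = 5.36
  Reliability 84 × 0.22 = 18.48
  Initiative 82.8 × 0.09 = 7.452
Sum = 83.442
83.442 ≥ 82 → Distinction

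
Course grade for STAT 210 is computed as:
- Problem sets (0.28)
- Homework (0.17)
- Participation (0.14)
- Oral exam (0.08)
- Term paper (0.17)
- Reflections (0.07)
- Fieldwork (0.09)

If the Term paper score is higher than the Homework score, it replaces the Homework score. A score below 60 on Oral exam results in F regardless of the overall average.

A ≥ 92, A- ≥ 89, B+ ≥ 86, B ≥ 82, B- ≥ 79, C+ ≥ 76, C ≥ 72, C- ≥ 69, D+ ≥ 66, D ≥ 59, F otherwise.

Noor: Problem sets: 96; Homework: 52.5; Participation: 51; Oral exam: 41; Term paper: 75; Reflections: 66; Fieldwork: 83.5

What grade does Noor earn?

F

Term paper (75) > Homework (52.5), so Homework counts as 75.
Oral exam score 41 < 60: minimum not met.
Weighted total:
  Problem sets 96 × 0.28 = 26.88
  Homework 75 × 0.17 = 12.75
  Participation 51 × 0.14 = 7.14
  Oral exam 41 × 0.08 = 3.28
  Term paper 75 × 0.17 = 12.75
  Reflections 66 × 0.07 = 4.62
  Fieldwork 83.5 × 0.09 = 7.515
Sum = 74.935
Because the Oral exam minimum was not met, the result is F.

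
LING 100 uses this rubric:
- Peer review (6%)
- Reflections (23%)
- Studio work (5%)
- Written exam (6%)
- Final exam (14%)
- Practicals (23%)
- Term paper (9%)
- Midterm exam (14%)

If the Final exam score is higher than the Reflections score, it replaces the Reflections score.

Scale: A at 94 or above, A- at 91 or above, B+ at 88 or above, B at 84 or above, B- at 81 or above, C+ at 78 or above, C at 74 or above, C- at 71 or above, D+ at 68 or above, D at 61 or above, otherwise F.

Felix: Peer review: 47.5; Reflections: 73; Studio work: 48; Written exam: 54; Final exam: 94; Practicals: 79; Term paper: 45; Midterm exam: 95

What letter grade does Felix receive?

C+

Final exam (94) > Reflections (73), so Reflections counts as 94.
Weighted total:
  Peer review 47.5 × 0.06 = 2.85
  Reflections 94 × 0.23 = 21.62
  Studio work 48 × 0.05 = 2.4
  Written exam 54 × 0.06 = 3.24
  Final exam 94 × 0.14 = 13.16
  Practicals 79 × 0.23 = 18.17
  Term paper 45 × 0.09 = 4.05
  Midterm exam 95 × 0.14 = 13.3
Sum = 78.79
78.79 is ≥ 78 and < 81 → C+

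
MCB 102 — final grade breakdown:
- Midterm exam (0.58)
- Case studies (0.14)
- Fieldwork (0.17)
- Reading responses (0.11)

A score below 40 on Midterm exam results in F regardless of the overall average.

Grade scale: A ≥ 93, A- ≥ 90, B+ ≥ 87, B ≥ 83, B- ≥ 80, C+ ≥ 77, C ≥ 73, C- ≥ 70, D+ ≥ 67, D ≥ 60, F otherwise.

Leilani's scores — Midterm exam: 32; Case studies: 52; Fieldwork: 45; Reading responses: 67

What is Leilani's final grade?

Midterm exam score 32 < 40: minimum not met.
Weighted total:
  Midterm exam 32 × 0.58 = 18.56
  Case studies 52 × 0.14 = 7.28
  Fieldwork 45 × 0.17 = 7.65
  Reading responses 67 × 0.11 = 7.37
Sum = 40.86
Because the Midterm exam minimum was not met, the result is F.

F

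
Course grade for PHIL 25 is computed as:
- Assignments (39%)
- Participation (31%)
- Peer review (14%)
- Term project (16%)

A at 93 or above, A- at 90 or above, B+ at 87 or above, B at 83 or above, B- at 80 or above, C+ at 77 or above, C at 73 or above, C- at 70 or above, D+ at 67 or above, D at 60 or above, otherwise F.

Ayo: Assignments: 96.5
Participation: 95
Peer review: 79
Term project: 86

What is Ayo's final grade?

A-

Weighted total:
  Assignments 96.5 × 0.39 = 37.635
  Participation 95 × 0.31 = 29.45
  Peer review 79 × 0.14 = 11.06
  Term project 86 × 0.16 = 13.76
Sum = 91.905
91.905 is ≥ 90 and < 93 → A-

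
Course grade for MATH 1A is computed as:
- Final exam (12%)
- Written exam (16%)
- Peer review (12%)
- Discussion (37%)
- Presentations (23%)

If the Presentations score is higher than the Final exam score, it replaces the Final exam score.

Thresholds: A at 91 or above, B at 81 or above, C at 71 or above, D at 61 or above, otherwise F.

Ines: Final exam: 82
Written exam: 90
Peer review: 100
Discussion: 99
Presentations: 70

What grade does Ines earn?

Presentations (70) ≤ Final exam (82), so Final exam stays at 82.
Weighted total:
  Final exam 82 × 0.12 = 9.84
  Written exam 90 × 0.16 = 14.4
  Peer review 100 × 0.12 = 12
  Discussion 99 × 0.37 = 36.63
  Presentations 70 × 0.23 = 16.1
Sum = 88.97
88.97 is ≥ 81 and < 91 → B

B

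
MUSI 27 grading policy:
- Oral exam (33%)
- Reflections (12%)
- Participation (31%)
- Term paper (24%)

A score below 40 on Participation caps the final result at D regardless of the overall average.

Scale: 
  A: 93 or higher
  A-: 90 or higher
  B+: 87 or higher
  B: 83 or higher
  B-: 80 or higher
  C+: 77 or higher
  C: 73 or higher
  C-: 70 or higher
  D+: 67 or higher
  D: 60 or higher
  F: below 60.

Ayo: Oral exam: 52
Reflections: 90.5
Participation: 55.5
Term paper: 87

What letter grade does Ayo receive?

D

Participation score 55.5 ≥ 40: minimum met.
Weighted total:
  Oral exam 52 × 0.33 = 17.16
  Reflections 90.5 × 0.12 = 10.86
  Participation 55.5 × 0.31 = 17.205
  Term paper 87 × 0.24 = 20.88
Sum = 66.105
66.105 is ≥ 60 and < 67 → D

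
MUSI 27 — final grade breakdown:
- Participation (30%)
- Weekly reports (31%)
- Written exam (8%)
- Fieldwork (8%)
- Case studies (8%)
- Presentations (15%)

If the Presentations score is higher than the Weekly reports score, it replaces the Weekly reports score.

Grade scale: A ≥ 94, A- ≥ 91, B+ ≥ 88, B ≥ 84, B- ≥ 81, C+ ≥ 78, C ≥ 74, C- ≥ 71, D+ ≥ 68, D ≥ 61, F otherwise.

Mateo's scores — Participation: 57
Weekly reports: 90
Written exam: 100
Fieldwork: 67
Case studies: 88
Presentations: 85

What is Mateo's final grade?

Presentations (85) ≤ Weekly reports (90), so Weekly reports stays at 90.
Weighted total:
  Participation 57 × 0.3 = 17.1
  Weekly reports 90 × 0.31 = 27.9
  Written exam 100 × 0.08 = 8
  Fieldwork 67 × 0.08 = 5.36
  Case studies 88 × 0.08 = 7.04
  Presentations 85 × 0.15 = 12.75
Sum = 78.15
78.15 is ≥ 78 and < 81 → C+

C+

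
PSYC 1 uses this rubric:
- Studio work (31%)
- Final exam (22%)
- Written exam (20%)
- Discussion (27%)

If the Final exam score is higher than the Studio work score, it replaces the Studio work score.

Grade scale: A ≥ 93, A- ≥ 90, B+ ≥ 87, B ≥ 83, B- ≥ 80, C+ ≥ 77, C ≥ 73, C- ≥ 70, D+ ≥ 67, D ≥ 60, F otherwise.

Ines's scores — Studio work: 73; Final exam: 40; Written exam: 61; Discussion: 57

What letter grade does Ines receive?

F

Final exam (40) ≤ Studio work (73), so Studio work stays at 73.
Weighted total:
  Studio work 73 × 0.31 = 22.63
  Final exam 40 × 0.22 = 8.8
  Written exam 61 × 0.2 = 12.2
  Discussion 57 × 0.27 = 15.39
Sum = 59.02
59.02 < 60 → F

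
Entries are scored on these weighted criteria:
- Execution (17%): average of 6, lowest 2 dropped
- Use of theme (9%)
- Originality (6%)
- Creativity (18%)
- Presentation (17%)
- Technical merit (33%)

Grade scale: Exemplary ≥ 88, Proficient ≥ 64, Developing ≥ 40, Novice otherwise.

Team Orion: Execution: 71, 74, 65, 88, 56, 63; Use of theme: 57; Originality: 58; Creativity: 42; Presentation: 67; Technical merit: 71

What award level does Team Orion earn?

Execution: drop 56, 63 → average of remaining 4 = 298/4 = 74.5
Weighted total:
  Execution 74.5 × 0.17 = 12.665
  Use of theme 57 × 0.09 = 5.13
  Originality 58 × 0.06 = 3.48
  Creativity 42 × 0.18 = 7.56
  Presentation 67 × 0.17 = 11.39
  Technical merit 71 × 0.33 = 23.43
Sum = 63.655
63.655 is ≥ 40 and < 64 → Developing

Developing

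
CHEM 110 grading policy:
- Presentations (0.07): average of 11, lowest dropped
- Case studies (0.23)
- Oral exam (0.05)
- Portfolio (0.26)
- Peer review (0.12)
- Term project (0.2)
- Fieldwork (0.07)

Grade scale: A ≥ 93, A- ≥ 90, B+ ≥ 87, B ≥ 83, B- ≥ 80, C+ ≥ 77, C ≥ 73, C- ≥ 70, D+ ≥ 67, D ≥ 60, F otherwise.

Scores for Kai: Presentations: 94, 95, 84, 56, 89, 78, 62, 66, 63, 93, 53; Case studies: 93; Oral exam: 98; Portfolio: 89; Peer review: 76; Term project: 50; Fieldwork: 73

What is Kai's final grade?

Presentations: drop 53 → average of remaining 10 = 780/10 = 78
Weighted total:
  Presentations 78 × 0.07 = 5.46
  Case studies 93 × 0.23 = 21.39
  Oral exam 98 × 0.05 = 4.9
  Portfolio 89 × 0.26 = 23.14
  Peer review 76 × 0.12 = 9.12
  Term project 50 × 0.2 = 10
  Fieldwork 73 × 0.07 = 5.11
Sum = 79.12
79.12 is ≥ 77 and < 80 → C+

C+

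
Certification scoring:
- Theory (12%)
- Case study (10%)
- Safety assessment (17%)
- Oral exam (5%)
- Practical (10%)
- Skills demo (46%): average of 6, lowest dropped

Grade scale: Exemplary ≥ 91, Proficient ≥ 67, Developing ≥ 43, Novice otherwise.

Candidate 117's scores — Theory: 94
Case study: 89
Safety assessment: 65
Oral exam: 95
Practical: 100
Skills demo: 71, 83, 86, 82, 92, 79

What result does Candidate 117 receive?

Proficient

Skills demo: drop 71 → average of remaining 5 = 422/5 = 84.4
Weighted total:
  Theory 94 × 0.12 = 11.28
  Case study 89 × 0.1 = 8.9
  Safety assessment 65 × 0.17 = 11.05
  Oral exam 95 × 0.05 = 4.75
  Practical 100 × 0.1 = 10
  Skills demo 84.4 × 0.46 = 38.824
Sum = 84.804
84.804 is ≥ 67 and < 91 → Proficient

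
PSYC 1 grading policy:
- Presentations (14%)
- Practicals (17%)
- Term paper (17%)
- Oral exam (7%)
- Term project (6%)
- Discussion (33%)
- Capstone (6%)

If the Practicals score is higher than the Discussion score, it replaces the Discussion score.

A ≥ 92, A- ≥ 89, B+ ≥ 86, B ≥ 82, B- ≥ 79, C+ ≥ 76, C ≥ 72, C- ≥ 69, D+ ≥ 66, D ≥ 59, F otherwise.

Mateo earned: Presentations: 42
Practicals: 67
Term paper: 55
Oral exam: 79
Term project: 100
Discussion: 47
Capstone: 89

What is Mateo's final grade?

Practicals (67) > Discussion (47), so Discussion counts as 67.
Weighted total:
  Presentations 42 × 0.14 = 5.88
  Practicals 67 × 0.17 = 11.39
  Term paper 55 × 0.17 = 9.35
  Oral exam 79 × 0.07 = 5.53
  Term project 100 × 0.06 = 6
  Discussion 67 × 0.33 = 22.11
  Capstone 89 × 0.06 = 5.34
Sum = 65.6
65.6 is ≥ 59 and < 66 → D

D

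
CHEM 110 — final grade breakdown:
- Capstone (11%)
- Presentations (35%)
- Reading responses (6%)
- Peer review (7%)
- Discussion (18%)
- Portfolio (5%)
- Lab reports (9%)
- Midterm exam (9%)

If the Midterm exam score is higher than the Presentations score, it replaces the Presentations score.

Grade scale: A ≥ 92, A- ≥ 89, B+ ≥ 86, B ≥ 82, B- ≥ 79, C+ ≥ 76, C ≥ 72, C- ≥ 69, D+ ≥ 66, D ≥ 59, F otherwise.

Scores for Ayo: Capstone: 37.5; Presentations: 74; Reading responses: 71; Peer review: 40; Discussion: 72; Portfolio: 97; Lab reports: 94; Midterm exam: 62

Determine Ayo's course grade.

D+

Midterm exam (62) ≤ Presentations (74), so Presentations stays at 74.
Weighted total:
  Capstone 37.5 × 0.11 = 4.125
  Presentations 74 × 0.35 = 25.9
  Reading responses 71 × 0.06 = 4.26
  Peer review 40 × 0.07 = 2.8
  Discussion 72 × 0.18 = 12.96
  Portfolio 97 × 0.05 = 4.85
  Lab reports 94 × 0.09 = 8.46
  Midterm exam 62 × 0.09 = 5.58
Sum = 68.935
68.935 is ≥ 66 and < 69 → D+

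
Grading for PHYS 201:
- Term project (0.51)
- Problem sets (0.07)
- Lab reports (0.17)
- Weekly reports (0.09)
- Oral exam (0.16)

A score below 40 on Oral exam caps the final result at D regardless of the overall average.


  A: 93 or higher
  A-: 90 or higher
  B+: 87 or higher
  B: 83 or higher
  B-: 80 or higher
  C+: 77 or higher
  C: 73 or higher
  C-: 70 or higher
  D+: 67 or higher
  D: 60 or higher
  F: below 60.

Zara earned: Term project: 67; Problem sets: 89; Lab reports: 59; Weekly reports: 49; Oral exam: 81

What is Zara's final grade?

D+

Oral exam score 81 ≥ 40: minimum met.
Weighted total:
  Term project 67 × 0.51 = 34.17
  Problem sets 89 × 0.07 = 6.23
  Lab reports 59 × 0.17 = 10.03
  Weekly reports 49 × 0.09 = 4.41
  Oral exam 81 × 0.16 = 12.96
Sum = 67.8
67.8 is ≥ 67 and < 70 → D+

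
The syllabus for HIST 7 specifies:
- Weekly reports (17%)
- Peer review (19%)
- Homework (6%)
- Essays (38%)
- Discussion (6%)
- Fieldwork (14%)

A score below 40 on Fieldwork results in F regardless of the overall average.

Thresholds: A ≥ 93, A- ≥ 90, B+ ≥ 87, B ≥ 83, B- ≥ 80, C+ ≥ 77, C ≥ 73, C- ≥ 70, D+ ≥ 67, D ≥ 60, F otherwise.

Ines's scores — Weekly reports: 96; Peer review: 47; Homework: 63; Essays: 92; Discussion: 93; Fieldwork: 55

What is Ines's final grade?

Fieldwork score 55 ≥ 40: minimum met.
Weighted total:
  Weekly reports 96 × 0.17 = 16.32
  Peer review 47 × 0.19 = 8.93
  Homework 63 × 0.06 = 3.78
  Essays 92 × 0.38 = 34.96
  Discussion 93 × 0.06 = 5.58
  Fieldwork 55 × 0.14 = 7.7
Sum = 77.27
77.27 is ≥ 77 and < 80 → C+

C+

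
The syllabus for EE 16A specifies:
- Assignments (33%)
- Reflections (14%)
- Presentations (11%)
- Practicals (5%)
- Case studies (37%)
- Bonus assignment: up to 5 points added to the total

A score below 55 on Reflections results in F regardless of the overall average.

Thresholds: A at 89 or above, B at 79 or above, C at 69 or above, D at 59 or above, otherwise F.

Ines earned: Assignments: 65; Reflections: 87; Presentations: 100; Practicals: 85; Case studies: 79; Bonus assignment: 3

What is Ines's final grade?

Reflections score 87 ≥ 55: minimum met.
Weighted total:
  Assignments 65 × 0.33 = 21.45
  Reflections 87 × 0.14 = 12.18
  Presentations 100 × 0.11 = 11
  Practicals 85 × 0.05 = 4.25
  Case studies 79 × 0.37 = 29.23
Sum = 78.11
Bonus assignment: 78.11 + 3 = 81.11
81.11 is ≥ 79 and < 89 → B

B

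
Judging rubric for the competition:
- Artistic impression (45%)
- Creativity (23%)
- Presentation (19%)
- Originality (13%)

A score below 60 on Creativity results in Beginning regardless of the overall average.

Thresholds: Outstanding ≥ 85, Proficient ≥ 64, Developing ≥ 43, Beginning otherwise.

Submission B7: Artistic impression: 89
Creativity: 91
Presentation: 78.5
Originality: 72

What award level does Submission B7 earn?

Creativity score 91 ≥ 60: minimum met.
Weighted total:
  Artistic impression 89 × 0.45 = 40.05
  Creativity 91 × 0.23 = 20.93
  Presentation 78.5 × 0.19 = 14.915
  Originality 72 × 0.13 = 9.36
Sum = 85.255
85.255 ≥ 85 → Outstanding

Outstanding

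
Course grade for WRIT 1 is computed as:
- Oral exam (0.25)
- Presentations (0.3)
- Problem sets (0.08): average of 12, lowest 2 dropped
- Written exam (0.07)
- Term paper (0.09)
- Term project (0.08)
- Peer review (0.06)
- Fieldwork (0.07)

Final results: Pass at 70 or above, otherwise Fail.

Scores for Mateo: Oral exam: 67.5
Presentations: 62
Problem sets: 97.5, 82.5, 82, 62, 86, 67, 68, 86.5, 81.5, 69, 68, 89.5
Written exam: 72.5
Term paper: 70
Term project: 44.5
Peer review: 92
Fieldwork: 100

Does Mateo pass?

Fail

Problem sets: drop 62, 67 → average of remaining 10 = 810.5/10 = 81.05
Weighted total:
  Oral exam 67.5 × 0.25 = 16.875
  Presentations 62 × 0.3 = 18.6
  Problem sets 81.05 × 0.08 = 6.484
  Written exam 72.5 × 0.07 = 5.075
  Term paper 70 × 0.09 = 6.3
  Term project 44.5 × 0.08 = 3.56
  Peer review 92 × 0.06 = 5.52
  Fieldwork 100 × 0.07 = 7
Sum = 69.414
69.414 < 70 → Fail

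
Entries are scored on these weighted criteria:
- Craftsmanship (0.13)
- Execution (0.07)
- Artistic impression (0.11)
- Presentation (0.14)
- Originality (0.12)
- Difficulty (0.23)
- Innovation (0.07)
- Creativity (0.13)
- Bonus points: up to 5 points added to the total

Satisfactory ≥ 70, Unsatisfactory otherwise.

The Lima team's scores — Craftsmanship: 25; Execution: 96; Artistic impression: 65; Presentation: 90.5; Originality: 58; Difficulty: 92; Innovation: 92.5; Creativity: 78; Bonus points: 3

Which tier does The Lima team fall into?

Satisfactory

Weighted total:
  Craftsmanship 25 × 0.13 = 3.25
  Execution 96 × 0.07 = 6.72
  Artistic impression 65 × 0.11 = 7.15
  Presentation 90.5 × 0.14 = 12.67
  Originality 58 × 0.12 = 6.96
  Difficulty 92 × 0.23 = 21.16
  Innovation 92.5 × 0.07 = 6.475
  Creativity 78 × 0.13 = 10.14
Sum = 74.525
Bonus points: 74.525 + 3 = 77.525
77.525 ≥ 70 → Satisfactory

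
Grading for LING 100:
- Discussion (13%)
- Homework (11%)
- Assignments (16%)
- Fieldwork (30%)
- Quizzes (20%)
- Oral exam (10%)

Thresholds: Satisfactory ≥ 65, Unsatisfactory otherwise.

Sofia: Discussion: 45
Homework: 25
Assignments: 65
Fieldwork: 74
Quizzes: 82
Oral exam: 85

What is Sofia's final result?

Weighted total:
  Discussion 45 × 0.13 = 5.85
  Homework 25 × 0.11 = 2.75
  Assignments 65 × 0.16 = 10.4
  Fieldwork 74 × 0.3 = 22.2
  Quizzes 82 × 0.2 = 16.4
  Oral exam 85 × 0.1 = 8.5
Sum = 66.1
66.1 ≥ 65 → Satisfactory

Satisfactory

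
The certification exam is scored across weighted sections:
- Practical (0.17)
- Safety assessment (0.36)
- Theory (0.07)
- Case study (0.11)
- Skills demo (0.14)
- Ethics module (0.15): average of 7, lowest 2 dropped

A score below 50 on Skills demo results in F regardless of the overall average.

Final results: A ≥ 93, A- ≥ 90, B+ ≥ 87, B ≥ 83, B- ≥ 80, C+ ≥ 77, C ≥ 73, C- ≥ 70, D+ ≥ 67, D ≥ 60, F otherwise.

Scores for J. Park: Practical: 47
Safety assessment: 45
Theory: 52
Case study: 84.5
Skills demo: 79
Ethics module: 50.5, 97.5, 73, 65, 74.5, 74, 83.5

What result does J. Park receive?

D

Ethics module: drop 50.5, 65 → average of remaining 5 = 402.5/5 = 80.5
Skills demo score 79 ≥ 50: minimum met.
Weighted total:
  Practical 47 × 0.17 = 7.99
  Safety assessment 45 × 0.36 = 16.2
  Theory 52 × 0.07 = 3.64
  Case study 84.5 × 0.11 = 9.295
  Skills demo 79 × 0.14 = 11.06
  Ethics module 80.5 × 0.15 = 12.075
Sum = 60.26
60.26 is ≥ 60 and < 67 → D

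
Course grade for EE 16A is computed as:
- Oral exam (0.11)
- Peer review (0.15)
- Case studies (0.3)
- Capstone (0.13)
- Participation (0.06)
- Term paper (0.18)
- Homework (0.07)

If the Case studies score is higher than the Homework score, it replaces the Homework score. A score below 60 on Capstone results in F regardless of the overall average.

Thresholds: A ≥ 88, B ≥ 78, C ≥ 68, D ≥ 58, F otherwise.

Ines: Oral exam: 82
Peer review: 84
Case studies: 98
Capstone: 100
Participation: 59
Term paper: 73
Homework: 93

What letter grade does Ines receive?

Case studies (98) > Homework (93), so Homework counts as 98.
Capstone score 100 ≥ 60: minimum met.
Weighted total:
  Oral exam 82 × 0.11 = 9.02
  Peer review 84 × 0.15 = 12.6
  Case studies 98 × 0.3 = 29.4
  Capstone 100 × 0.13 = 13
  Participation 59 × 0.06 = 3.54
  Term paper 73 × 0.18 = 13.14
  Homework 98 × 0.07 = 6.86
Sum = 87.56
87.56 is ≥ 78 and < 88 → B

B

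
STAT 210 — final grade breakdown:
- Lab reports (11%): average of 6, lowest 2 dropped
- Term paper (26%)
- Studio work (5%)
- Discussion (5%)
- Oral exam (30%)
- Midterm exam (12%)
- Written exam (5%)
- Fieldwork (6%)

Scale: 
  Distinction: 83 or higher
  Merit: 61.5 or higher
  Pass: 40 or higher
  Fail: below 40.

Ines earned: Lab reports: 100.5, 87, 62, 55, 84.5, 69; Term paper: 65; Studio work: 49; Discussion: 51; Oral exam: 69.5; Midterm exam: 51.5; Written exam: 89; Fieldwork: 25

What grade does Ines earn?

Lab reports: drop 55, 62 → average of remaining 4 = 341/4 = 85.25
Weighted total:
  Lab reports 85.25 × 0.11 = 9.3775
  Term paper 65 × 0.26 = 16.9
  Studio work 49 × 0.05 = 2.45
  Discussion 51 × 0.05 = 2.55
  Oral exam 69.5 × 0.3 = 20.85
  Midterm exam 51.5 × 0.12 = 6.18
  Written exam 89 × 0.05 = 4.45
  Fieldwork 25 × 0.06 = 1.5
Sum = 64.2575
64.2575 is ≥ 61.5 and < 83 → Merit

Merit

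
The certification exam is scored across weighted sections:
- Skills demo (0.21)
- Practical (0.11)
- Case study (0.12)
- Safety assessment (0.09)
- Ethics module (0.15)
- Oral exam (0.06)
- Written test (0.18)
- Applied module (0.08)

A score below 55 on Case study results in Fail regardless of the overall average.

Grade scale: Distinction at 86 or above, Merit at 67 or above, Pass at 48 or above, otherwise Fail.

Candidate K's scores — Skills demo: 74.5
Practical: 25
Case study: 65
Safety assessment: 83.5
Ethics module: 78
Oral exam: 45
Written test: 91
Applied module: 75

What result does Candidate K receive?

Merit

Case study score 65 ≥ 55: minimum met.
Weighted total:
  Skills demo 74.5 × 0.21 = 15.645
  Practical 25 × 0.11 = 2.75
  Case study 65 × 0.12 = 7.8
  Safety assessment 83.5 × 0.09 = 7.515
  Ethics module 78 × 0.15 = 11.7
  Oral exam 45 × 0.06 = 2.7
  Written test 91 × 0.18 = 16.38
  Applied module 75 × 0.08 = 6
Sum = 70.49
70.49 is ≥ 67 and < 86 → Merit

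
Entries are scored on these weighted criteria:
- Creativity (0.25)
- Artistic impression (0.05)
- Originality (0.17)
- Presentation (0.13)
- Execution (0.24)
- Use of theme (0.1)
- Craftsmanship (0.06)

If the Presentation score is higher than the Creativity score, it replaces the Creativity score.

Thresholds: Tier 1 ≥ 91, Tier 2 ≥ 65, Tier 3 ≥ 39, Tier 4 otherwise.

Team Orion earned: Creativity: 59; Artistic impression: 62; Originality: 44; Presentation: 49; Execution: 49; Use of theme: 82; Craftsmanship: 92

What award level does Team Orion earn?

Presentation (49) ≤ Creativity (59), so Creativity stays at 59.
Weighted total:
  Creativity 59 × 0.25 = 14.75
  Artistic impression 62 × 0.05 = 3.1
  Originality 44 × 0.17 = 7.48
  Presentation 49 × 0.13 = 6.37
  Execution 49 × 0.24 = 11.76
  Use of theme 82 × 0.1 = 8.2
  Craftsmanship 92 × 0.06 = 5.52
Sum = 57.18
57.18 is ≥ 39 and < 65 → Tier 3

Tier 3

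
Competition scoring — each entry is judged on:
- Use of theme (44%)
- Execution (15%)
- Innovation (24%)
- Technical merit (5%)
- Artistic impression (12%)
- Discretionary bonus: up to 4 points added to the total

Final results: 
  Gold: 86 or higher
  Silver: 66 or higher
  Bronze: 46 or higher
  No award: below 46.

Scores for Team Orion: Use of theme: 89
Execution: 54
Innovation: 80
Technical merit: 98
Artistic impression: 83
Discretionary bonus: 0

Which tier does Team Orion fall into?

Weighted total:
  Use of theme 89 × 0.44 = 39.16
  Execution 54 × 0.15 = 8.1
  Innovation 80 × 0.24 = 19.2
  Technical merit 98 × 0.05 = 4.9
  Artistic impression 83 × 0.12 = 9.96
Sum = 81.32
Discretionary bonus: 81.32 + 0 = 81.32
81.32 is ≥ 66 and < 86 → Silver

Silver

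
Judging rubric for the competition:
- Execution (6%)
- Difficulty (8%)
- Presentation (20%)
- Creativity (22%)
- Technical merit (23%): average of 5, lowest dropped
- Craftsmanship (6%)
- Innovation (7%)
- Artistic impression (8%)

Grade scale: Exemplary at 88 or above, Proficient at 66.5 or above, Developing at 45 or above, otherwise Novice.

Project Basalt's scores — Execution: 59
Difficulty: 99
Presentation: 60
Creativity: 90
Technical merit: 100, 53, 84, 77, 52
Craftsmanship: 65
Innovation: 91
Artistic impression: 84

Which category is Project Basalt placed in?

Proficient

Technical merit: drop 52 → average of remaining 4 = 314/4 = 78.5
Weighted total:
  Execution 59 × 0.06 = 3.54
  Difficulty 99 × 0.08 = 7.92
  Presentation 60 × 0.2 = 12
  Creativity 90 × 0.22 = 19.8
  Technical merit 78.5 × 0.23 = 18.055
  Craftsmanship 65 × 0.06 = 3.9
  Innovation 91 × 0.07 = 6.37
  Artistic impression 84 × 0.08 = 6.72
Sum = 78.305
78.305 is ≥ 66.5 and < 88 → Proficient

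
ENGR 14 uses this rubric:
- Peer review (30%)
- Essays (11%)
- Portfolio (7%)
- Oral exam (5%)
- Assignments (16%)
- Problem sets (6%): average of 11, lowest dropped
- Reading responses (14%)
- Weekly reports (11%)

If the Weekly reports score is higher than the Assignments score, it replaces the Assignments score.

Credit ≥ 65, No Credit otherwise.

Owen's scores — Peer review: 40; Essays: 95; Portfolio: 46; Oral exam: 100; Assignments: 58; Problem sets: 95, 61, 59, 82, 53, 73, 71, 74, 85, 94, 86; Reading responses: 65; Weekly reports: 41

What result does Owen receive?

No Credit

Problem sets: drop 53 → average of remaining 10 = 780/10 = 78
Weekly reports (41) ≤ Assignments (58), so Assignments stays at 58.
Weighted total:
  Peer review 40 × 0.3 = 12
  Essays 95 × 0.11 = 10.45
  Portfolio 46 × 0.07 = 3.22
  Oral exam 100 × 0.05 = 5
  Assignments 58 × 0.16 = 9.28
  Problem sets 78 × 0.06 = 4.68
  Reading responses 65 × 0.14 = 9.1
  Weekly reports 41 × 0.11 = 4.51
Sum = 58.24
58.24 < 65 → No Credit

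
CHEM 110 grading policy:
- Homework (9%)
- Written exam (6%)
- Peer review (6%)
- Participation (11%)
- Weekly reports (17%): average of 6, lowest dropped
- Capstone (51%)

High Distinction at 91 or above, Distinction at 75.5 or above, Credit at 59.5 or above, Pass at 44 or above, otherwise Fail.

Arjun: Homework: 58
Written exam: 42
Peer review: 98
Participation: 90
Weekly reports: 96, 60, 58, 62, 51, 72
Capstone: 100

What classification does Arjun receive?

Distinction

Weekly reports: drop 51 → average of remaining 5 = 348/5 = 69.6
Weighted total:
  Homework 58 × 0.09 = 5.22
  Written exam 42 × 0.06 = 2.52
  Peer review 98 × 0.06 = 5.88
  Participation 90 × 0.11 = 9.9
  Weekly reports 69.6 × 0.17 = 11.832
  Capstone 100 × 0.51 = 51
Sum = 86.352
86.352 is ≥ 75.5 and < 91 → Distinction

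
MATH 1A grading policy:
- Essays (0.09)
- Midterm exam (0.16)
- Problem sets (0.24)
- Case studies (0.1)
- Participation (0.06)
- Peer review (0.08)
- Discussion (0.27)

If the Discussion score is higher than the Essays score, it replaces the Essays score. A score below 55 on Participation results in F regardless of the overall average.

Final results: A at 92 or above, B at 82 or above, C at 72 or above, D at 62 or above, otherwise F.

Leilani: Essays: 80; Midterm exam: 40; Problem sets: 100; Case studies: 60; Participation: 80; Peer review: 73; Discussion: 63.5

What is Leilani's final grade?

D

Discussion (63.5) ≤ Essays (80), so Essays stays at 80.
Participation score 80 ≥ 55: minimum met.
Weighted total:
  Essays 80 × 0.09 = 7.2
  Midterm exam 40 × 0.16 = 6.4
  Problem sets 100 × 0.24 = 24
  Case studies 60 × 0.1 = 6
  Participation 80 × 0.06 = 4.8
  Peer review 73 × 0.08 = 5.84
  Discussion 63.5 × 0.27 = 17.145
Sum = 71.385
71.385 is ≥ 62 and < 72 → D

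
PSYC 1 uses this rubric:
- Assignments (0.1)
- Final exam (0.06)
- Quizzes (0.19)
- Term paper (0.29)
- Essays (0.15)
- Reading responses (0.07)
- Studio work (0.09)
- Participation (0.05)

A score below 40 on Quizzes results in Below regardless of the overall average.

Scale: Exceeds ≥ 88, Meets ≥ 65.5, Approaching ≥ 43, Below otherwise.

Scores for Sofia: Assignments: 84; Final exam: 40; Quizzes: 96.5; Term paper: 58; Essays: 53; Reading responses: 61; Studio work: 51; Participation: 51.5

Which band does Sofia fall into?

Approaching

Quizzes score 96.5 ≥ 40: minimum met.
Weighted total:
  Assignments 84 × 0.1 = 8.4
  Final exam 40 × 0.06 = 2.4
  Quizzes 96.5 × 0.19 = 18.335
  Term paper 58 × 0.29 = 16.82
  Essays 53 × 0.15 = 7.95
  Reading responses 61 × 0.07 = 4.27
  Studio work 51 × 0.09 = 4.59
  Participation 51.5 × 0.05 = 2.575
Sum = 65.34
65.34 is ≥ 43 and < 65.5 → Approaching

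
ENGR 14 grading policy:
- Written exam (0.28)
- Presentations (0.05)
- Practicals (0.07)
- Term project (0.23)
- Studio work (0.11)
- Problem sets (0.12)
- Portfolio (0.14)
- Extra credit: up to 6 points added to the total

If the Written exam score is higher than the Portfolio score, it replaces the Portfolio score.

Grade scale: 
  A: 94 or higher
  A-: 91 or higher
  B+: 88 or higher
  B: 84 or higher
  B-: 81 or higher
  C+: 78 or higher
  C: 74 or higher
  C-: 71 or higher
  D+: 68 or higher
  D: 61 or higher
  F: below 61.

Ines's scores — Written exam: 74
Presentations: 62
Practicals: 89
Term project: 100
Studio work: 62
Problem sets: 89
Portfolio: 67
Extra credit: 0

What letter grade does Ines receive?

C+

Written exam (74) > Portfolio (67), so Portfolio counts as 74.
Weighted total:
  Written exam 74 × 0.28 = 20.72
  Presentations 62 × 0.05 = 3.1
  Practicals 89 × 0.07 = 6.23
  Term project 100 × 0.23 = 23
  Studio work 62 × 0.11 = 6.82
  Problem sets 89 × 0.12 = 10.68
  Portfolio 74 × 0.14 = 10.36
Sum = 80.91
Extra credit: 80.91 + 0 = 80.91
80.91 is ≥ 78 and < 81 → C+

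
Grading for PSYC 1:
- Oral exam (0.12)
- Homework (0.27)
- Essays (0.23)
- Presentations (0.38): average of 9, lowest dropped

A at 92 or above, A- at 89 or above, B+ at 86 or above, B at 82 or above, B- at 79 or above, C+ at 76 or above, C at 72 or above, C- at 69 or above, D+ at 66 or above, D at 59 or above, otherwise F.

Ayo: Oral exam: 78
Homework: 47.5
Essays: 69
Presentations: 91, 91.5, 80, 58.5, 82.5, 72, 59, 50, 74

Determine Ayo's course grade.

Presentations: drop 50 → average of remaining 8 = 608.5/8 = 76.0625
Weighted total:
  Oral exam 78 × 0.12 = 9.36
  Homework 47.5 × 0.27 = 12.825
  Essays 69 × 0.23 = 15.87
  Presentations 76.0625 × 0.38 = 28.90375
Sum = 66.95875
66.95875 is ≥ 66 and < 69 → D+

D+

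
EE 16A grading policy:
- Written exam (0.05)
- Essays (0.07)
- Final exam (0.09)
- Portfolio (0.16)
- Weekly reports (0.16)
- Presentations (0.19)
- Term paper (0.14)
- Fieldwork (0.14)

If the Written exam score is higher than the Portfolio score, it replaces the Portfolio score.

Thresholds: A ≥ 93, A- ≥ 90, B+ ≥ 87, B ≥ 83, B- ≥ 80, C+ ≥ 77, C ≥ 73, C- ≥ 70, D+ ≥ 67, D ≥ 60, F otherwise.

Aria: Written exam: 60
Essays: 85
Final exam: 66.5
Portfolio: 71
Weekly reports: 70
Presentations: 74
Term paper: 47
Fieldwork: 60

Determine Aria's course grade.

Written exam (60) ≤ Portfolio (71), so Portfolio stays at 71.
Weighted total:
  Written exam 60 × 0.05 = 3
  Essays 85 × 0.07 = 5.95
  Final exam 66.5 × 0.09 = 5.985
  Portfolio 71 × 0.16 = 11.36
  Weekly reports 70 × 0.16 = 11.2
  Presentations 74 × 0.19 = 14.06
  Term paper 47 × 0.14 = 6.58
  Fieldwork 60 × 0.14 = 8.4
Sum = 66.535
66.535 is ≥ 60 and < 67 → D

D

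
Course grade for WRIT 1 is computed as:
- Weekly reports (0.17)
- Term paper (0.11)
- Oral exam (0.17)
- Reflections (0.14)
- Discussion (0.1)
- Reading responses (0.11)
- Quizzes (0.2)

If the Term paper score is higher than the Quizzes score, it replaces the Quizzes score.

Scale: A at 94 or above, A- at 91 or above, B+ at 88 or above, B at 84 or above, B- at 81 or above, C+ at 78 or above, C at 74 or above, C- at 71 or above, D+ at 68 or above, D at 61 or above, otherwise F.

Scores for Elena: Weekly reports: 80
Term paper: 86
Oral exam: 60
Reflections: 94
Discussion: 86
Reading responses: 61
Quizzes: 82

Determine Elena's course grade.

Term paper (86) > Quizzes (82), so Quizzes counts as 86.
Weighted total:
  Weekly reports 80 × 0.17 = 13.6
  Term paper 86 × 0.11 = 9.46
  Oral exam 60 × 0.17 = 10.2
  Reflections 94 × 0.14 = 13.16
  Discussion 86 × 0.1 = 8.6
  Reading responses 61 × 0.11 = 6.71
  Quizzes 86 × 0.2 = 17.2
Sum = 78.93
78.93 is ≥ 78 and < 81 → C+

C+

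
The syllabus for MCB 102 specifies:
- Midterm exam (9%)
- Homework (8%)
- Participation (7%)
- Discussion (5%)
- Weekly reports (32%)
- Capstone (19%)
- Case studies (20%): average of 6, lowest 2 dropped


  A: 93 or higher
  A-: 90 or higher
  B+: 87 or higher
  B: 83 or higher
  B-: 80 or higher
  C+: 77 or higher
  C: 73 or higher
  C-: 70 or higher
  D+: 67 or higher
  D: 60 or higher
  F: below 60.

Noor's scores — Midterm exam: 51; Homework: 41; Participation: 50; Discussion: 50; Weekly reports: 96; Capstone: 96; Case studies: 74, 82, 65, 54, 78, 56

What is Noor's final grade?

Case studies: drop 54, 56 → average of remaining 4 = 299/4 = 74.75
Weighted total:
  Midterm exam 51 × 0.09 = 4.59
  Homework 41 × 0.08 = 3.28
  Participation 50 × 0.07 = 3.5
  Discussion 50 × 0.05 = 2.5
  Weekly reports 96 × 0.32 = 30.72
  Capstone 96 × 0.19 = 18.24
  Case studies 74.75 × 0.2 = 14.95
Sum = 77.78
77.78 is ≥ 77 and < 80 → C+

C+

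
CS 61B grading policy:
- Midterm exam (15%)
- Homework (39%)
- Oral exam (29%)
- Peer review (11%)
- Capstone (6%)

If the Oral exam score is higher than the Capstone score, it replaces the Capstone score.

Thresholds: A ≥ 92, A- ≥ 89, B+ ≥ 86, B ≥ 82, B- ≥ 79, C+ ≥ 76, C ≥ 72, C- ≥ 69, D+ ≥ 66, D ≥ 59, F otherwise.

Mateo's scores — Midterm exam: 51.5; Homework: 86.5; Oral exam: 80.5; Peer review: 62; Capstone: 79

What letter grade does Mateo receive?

Oral exam (80.5) > Capstone (79), so Capstone counts as 80.5.
Weighted total:
  Midterm exam 51.5 × 0.15 = 7.725
  Homework 86.5 × 0.39 = 33.735
  Oral exam 80.5 × 0.29 = 23.345
  Peer review 62 × 0.11 = 6.82
  Capstone 80.5 × 0.06 = 4.83
Sum = 76.455
76.455 is ≥ 76 and < 79 → C+

C+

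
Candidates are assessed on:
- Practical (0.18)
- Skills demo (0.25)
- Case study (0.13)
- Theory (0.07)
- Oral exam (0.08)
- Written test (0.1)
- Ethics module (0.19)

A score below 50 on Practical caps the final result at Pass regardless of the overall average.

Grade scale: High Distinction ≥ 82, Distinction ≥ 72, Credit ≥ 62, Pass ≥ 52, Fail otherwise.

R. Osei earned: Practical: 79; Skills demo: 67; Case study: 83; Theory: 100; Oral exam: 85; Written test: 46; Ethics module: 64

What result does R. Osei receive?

Distinction

Practical score 79 ≥ 50: minimum met.
Weighted total:
  Practical 79 × 0.18 = 14.22
  Skills demo 67 × 0.25 = 16.75
  Case study 83 × 0.13 = 10.79
  Theory 100 × 0.07 = 7
  Oral exam 85 × 0.08 = 6.8
  Written test 46 × 0.1 = 4.6
  Ethics module 64 × 0.19 = 12.16
Sum = 72.32
72.32 is ≥ 72 and < 82 → Distinction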